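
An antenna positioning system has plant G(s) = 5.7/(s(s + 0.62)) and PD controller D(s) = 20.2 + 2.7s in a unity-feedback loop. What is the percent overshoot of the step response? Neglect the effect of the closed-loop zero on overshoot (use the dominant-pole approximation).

Forward path: (20.2 + 2.7s)·5.7/(s(s+0.62)). The closed-loop characteristic equation is s² + (0.62 + 5.7·2.7)s + 5.7·20.2 = 0.
That is s² + 16.01s + 115.1 = 0, so ω_n = 10.73 rad/s and ζ = 16.01/(2·10.73) = 0.746.
%OS = 100·exp(−πζ/√(1−ζ²)) = 2.96%.

2.96%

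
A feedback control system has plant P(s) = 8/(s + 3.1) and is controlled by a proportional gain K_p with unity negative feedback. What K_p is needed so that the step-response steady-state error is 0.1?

K_p = 3.49

The loop is type 0, so e_ss(step) = 1/(1 + K_pos) with K_pos = K_p·P(0).
P(0) = 2.581. Require 1/(1 + K_p·2.581) = 0.1, so 1 + 2.581·K_p = 10.
K_p = (10 − 1)/2.581 = 3.49.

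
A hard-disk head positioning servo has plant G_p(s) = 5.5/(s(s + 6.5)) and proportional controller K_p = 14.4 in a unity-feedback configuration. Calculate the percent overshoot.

Closed-loop characteristic equation: s² + 6.5s + 79.2 = 0, so ω_n = 8.899 rad/s and ζ = 6.5/(2·8.899) = 0.3652.
%OS = 100·exp(−πζ/√(1−ζ²)) = 100·exp(−π·0.3652/√0.8666) = 29.2%.

29.2%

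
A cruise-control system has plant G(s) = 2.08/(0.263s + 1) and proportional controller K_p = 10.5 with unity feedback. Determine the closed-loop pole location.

Closed loop: T(s) = K_p·G/(1+K_p·G) = 21.84/(0.263s + 1 + 21.84), with pole at s = −(1 + 21.84)/0.263 = −86.84.

s = -86.84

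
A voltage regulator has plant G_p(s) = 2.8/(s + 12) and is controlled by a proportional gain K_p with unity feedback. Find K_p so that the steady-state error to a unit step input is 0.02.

Steady-state error for a unit step on this type-0 loop is 1/(1 + K_p·G_p(0)).
G_p(0) = 0.2333. Require 1/(1 + K_p·0.2333) = 0.02, so 1 + 0.2333·K_p = 50.
K_p = (50 − 1)/0.2333 = 210.

K_p = 210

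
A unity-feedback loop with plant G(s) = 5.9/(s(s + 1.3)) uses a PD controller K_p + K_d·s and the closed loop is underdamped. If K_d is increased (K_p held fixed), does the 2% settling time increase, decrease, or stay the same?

Characteristic equation s² + (1.3 + 5.9K_d)s + 5.9K_p = 0: raising K_d increases ζω_n = (1.3+5.9K_d)/2 while the loop stays underdamped, so T_s ≈ 4/(ζω_n) decreases.

decrease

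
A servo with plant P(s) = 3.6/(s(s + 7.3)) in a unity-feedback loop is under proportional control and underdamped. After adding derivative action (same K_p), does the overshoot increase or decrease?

The derivative term adds K·K_d to the s-coefficient of the characteristic equation, raising 2ζω_n while ω_n is unchanged; ζ increases, so overshoot decreases.

decrease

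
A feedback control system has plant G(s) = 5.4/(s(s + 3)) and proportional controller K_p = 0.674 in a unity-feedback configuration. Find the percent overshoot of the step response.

1.84%

Closed-loop characteristic equation: s² + 3s + 3.64 = 0, so ω_n = 1.908 rad/s and ζ = 3/(2·1.908) = 0.7863.
%OS = 100·exp(−πζ/√(1−ζ²)) = 100·exp(−π·0.7863/√0.3818) = 1.84%.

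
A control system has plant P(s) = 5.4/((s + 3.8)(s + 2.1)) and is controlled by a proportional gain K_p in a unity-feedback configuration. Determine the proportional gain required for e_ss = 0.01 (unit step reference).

K_p = 146

Steady-state error for a unit step on this type-0 loop is 1/(1 + K_p·P(0)).
P(0) = 0.6767. Require 1/(1 + K_p·0.6767) = 0.01, so 1 + 0.6767·K_p = 100.
K_p = (100 − 1)/0.6767 = 146.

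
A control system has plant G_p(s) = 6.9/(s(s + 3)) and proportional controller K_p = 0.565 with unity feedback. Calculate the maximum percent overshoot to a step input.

2.55%

From 1 + K_pG_p(s) = 0: s² + 3s + 3.898 = 0 ⇒ ω_n = 1.974, ζ = 0.7597.
%OS = 100·exp(−πζ/√(1−ζ²)) = 100·exp(−π·0.7597/√0.4229) = 2.55%.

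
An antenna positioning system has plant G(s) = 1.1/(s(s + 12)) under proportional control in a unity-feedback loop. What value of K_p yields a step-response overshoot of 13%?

From %OS = 100·exp(−πζ/√(1−ζ²)) = 13%, ζ = −ln(0.13)/√(π²+ln²(0.13)) = 0.5446.
Characteristic equation s² + 12s + 1.1K_p = 0 gives ζ = 12/(2√(1.1K_p)).
Setting ζ = 0.5446: √(1.1K_p) = 12/(2·0.5446) = 11.02, so K_p = 121.4/1.1 = 110.

K_p = 110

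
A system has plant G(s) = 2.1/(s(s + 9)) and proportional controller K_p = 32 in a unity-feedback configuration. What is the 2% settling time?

Closed-loop characteristic equation: s² + 9s + 67.2 = 0, so ω_n = 8.198 rad/s and ζ = 9/(2·8.198) = 0.5489.
2% settling time T_s ≈ 4/(ζω_n) = 4/4.5 = 0.889 s.

T_s ≈ 0.889 s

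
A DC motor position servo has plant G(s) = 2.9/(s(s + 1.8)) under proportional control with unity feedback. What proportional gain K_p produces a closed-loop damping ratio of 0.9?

K_p = 0.345

Closed-loop characteristic equation: s² + 1.8s + K_p·2.9 = 0.
So ω_n = √(2.9K_p) and 2ζω_n = 1.8, giving ζ = 1.8/(2√(2.9K_p)).
Setting ζ = 0.9: √(2.9K_p) = 1.8/(2·0.9) = 1, so K_p = 1/2.9 = 0.345.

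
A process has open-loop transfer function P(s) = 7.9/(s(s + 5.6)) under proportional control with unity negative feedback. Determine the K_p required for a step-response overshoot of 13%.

K_p = 3.35

From %OS = 100·exp(−πζ/√(1−ζ²)) = 13%, ζ = −ln(0.13)/√(π²+ln²(0.13)) = 0.5446.
Characteristic equation s² + 5.6s + 7.9K_p = 0 gives ζ = 5.6/(2√(7.9K_p)).
Setting ζ = 0.5446: √(7.9K_p) = 5.6/(2·0.5446) = 5.141, so K_p = 26.43/7.9 = 3.35.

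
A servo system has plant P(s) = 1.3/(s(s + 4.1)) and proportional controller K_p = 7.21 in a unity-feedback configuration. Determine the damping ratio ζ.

The closed-loop denominator is s(s+4.1) + 7.21·1.3 = s² + 4.1s + 9.373.
So ω_n² = 9.373 ⇒ ω_n = 3.062 rad/s, and ζ = 4.1/(2ω_n) = 0.67.

ζ = 0.67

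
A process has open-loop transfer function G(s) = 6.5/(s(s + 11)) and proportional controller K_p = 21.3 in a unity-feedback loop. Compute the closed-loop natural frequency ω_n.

The closed-loop denominator is s(s+11) + 21.3·6.5 = s² + 11s + 138.5.
So ω_n² = 138.5 ⇒ ω_n = 11.77 rad/s, and ζ = 11/(2ω_n) = 0.467.

ω_n = 11.8 rad/s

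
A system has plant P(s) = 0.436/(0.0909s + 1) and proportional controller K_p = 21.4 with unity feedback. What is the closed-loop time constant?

τ = 0.0088 s

Closed loop: T(s) = K_p·P/(1+K_p·P) = 9.33/(0.0909s + 1 + 9.33), with pole at s = −(1 + 9.33)/0.0909 = −113.6.
Closed-loop time constant τ = 1/113.6 = 0.0088 s.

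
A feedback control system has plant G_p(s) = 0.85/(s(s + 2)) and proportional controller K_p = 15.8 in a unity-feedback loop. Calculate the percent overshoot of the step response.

41%

From 1 + K_pG_p(s) = 0: s² + 2s + 13.43 = 0 ⇒ ω_n = 3.665, ζ = 0.2729.
%OS = 100·exp(−πζ/√(1−ζ²)) = 100·exp(−π·0.2729/√0.9255) = 41%.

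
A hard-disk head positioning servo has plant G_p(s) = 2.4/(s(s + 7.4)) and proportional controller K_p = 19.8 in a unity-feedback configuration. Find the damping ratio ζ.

ζ = 0.537

With unity feedback the closed-loop characteristic equation is s² + 7.4s + 19.8·2.4 = s² + 7.4s + 47.52 = 0.
So ω_n² = 47.52 ⇒ ω_n = 6.893 rad/s, and ζ = 7.4/(2ω_n) = 0.537.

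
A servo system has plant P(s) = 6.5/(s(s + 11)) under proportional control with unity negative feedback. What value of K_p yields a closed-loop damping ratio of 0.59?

Closed-loop characteristic equation: s² + 11s + K_p·6.5 = 0.
So ω_n = √(6.5K_p) and 2ζω_n = 11, giving ζ = 11/(2√(6.5K_p)).
Setting ζ = 0.59: √(6.5K_p) = 11/(2·0.59) = 9.322, so K_p = 86.9/6.5 = 13.4.

K_p = 13.4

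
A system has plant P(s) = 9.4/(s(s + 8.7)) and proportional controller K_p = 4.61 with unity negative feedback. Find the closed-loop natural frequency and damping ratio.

ω_n = 6.58 rad/s, ζ = 0.661

With unity feedback the closed-loop characteristic equation is s² + 8.7s + 4.61·9.4 = s² + 8.7s + 43.33 = 0.
So ω_n² = 43.33 ⇒ ω_n = 6.583 rad/s, and ζ = 8.7/(2ω_n) = 0.661.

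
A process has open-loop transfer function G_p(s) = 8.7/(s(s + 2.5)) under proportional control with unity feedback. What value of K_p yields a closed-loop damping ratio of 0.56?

Closed-loop characteristic equation: s² + 2.5s + K_p·8.7 = 0.
So ω_n = √(8.7K_p) and 2ζω_n = 2.5, giving ζ = 2.5/(2√(8.7K_p)).
Setting ζ = 0.56: √(8.7K_p) = 2.5/(2·0.56) = 2.232, so K_p = 4.982/8.7 = 0.573.

K_p = 0.573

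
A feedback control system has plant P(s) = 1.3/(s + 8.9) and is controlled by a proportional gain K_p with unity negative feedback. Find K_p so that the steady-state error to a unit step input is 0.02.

K_p = 335

The loop is type 0, so e_ss(step) = 1/(1 + K_pos) with K_pos = K_p·P(0).
P(0) = 0.1461. Require 1/(1 + K_p·0.1461) = 0.02, so 1 + 0.1461·K_p = 50.
K_p = (50 − 1)/0.1461 = 335.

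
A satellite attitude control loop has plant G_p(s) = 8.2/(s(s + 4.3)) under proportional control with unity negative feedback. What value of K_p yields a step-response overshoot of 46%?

K_p = 9.79

From %OS = 100·exp(−πζ/√(1−ζ²)) = 46%, ζ = −ln(0.46)/√(π²+ln²(0.46)) = 0.24.
Characteristic equation s² + 4.3s + 8.2K_p = 0 gives ζ = 4.3/(2√(8.2K_p)).
Setting ζ = 0.24: √(8.2K_p) = 4.3/(2·0.24) = 8.96, so K_p = 80.28/8.2 = 9.79.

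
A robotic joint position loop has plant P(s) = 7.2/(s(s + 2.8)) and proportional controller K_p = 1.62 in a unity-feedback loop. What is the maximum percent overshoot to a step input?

Closed-loop characteristic equation: s² + 2.8s + 11.66 = 0, so ω_n = 3.415 rad/s and ζ = 2.8/(2·3.415) = 0.4099.
%OS = 100·exp(−πζ/√(1−ζ²)) = 100·exp(−π·0.4099/√0.832) = 24.4%.

24.4%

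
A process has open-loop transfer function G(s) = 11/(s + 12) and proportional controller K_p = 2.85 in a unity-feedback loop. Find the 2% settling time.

T_s ≈ 0.0923 s

Closed-loop transfer function: T(s) = K_p·G(s)/(1 + K_p·G(s)) = 31.35/(s + 12 + 31.35) = 31.35/(s + 43.35).
Time constant τ = 1/43.35 = 0.02307 s, so the 2% settling time is about 4τ = 0.0923 s.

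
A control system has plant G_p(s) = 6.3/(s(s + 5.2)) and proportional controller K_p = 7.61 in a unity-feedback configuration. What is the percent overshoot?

28%

Closed-loop characteristic equation: s² + 5.2s + 47.94 = 0, so ω_n = 6.924 rad/s and ζ = 5.2/(2·6.924) = 0.3755.
%OS = 100·exp(−πζ/√(1−ζ²)) = 100·exp(−π·0.3755/√0.859) = 28%.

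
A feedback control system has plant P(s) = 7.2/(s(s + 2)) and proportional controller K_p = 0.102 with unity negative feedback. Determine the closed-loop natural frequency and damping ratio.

ω_n = 0.857 rad/s, ζ = 1.17

The closed-loop denominator is s(s+2) + 0.102·7.2 = s² + 2s + 0.7344.
Matching s² + 2ζω_n s + ω_n²: ω_n = √0.7344 = 0.857 rad/s and 2ζω_n = 2, so ζ = 2/(2·0.857) = 1.17.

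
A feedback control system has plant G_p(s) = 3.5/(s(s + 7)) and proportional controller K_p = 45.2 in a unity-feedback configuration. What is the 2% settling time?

T_s ≈ 1.14 s

Closed-loop characteristic equation: s² + 7s + 158.2 = 0, so ω_n = 12.58 rad/s and ζ = 7/(2·12.58) = 0.2783.
2% settling time T_s ≈ 4/(ζω_n) = 4/3.5 = 1.14 s.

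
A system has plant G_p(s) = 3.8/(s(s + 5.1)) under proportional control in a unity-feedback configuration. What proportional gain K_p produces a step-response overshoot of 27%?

From %OS = 100·exp(−πζ/√(1−ζ²)) = 27%, ζ = −ln(0.27)/√(π²+ln²(0.27)) = 0.3847.
Characteristic equation s² + 5.1s + 3.8K_p = 0 gives ζ = 5.1/(2√(3.8K_p)).
Setting ζ = 0.3847: √(3.8K_p) = 5.1/(2·0.3847) = 6.629, so K_p = 43.94/3.8 = 11.6.

K_p = 11.6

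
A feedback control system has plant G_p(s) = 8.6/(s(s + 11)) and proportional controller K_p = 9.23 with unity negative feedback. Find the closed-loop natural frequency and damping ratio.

ω_n = 8.91 rad/s, ζ = 0.617

The closed-loop denominator is s(s+11) + 9.23·8.6 = s² + 11s + 79.38.
So ω_n² = 79.38 ⇒ ω_n = 8.909 rad/s, and ζ = 11/(2ω_n) = 0.617.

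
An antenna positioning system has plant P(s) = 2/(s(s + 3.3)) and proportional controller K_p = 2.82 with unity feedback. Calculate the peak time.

Closed-loop characteristic equation: s² + 3.3s + 5.64 = 0, so ω_n = 2.375 rad/s and ζ = 3.3/(2·2.375) = 0.6948.
Damped frequency ω_d = ω_n√(1−ζ²) = 1.708 rad/s, so peak time T_p = π/ω_d = 1.84 s.

T_p = 1.84 s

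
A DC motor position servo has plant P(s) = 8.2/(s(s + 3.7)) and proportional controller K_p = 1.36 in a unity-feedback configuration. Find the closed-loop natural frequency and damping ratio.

1 + K_p·P(s) = 0 gives s² + 3.7s + 11.15 = 0.
Matching s² + 2ζω_n s + ω_n²: ω_n = √11.15 = 3.339 rad/s and 2ζω_n = 3.7, so ζ = 3.7/(2·3.339) = 0.554.

ω_n = 3.34 rad/s, ζ = 0.554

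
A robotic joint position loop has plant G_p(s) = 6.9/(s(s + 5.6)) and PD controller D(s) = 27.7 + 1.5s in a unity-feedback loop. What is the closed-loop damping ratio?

Forward path: (27.7 + 1.5s)·6.9/(s(s+5.6)). The closed-loop characteristic equation is s² + (5.6 + 6.9·1.5)s + 6.9·27.7 = 0.
That is s² + 15.95s + 191.1 = 0, so ω_n = 13.82 rad/s and ζ = 15.95/(2·13.82) = 0.5769.

ζ = 0.577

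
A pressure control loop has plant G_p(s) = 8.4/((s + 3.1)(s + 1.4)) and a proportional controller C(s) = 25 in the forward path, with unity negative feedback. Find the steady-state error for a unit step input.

The loop is type 0. Static position error constant K_pos = C(0)·G_p(0) = 25·1.935 = 48.39.
Steady-state error to a unit step: e_ss = 1/(1+K_pos) = 1/49.39 = 0.0202.

0.0202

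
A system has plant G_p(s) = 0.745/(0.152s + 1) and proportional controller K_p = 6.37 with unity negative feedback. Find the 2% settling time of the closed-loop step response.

T_s ≈ 0.106 s

Closed loop: T(s) = K_p·G_p/(1+K_p·G_p) = 4.746/(0.152s + 1 + 4.746), with pole at s = −(1 + 4.746)/0.152 = −37.8.
τ = 1/37.8 = 0.02645 s, so 2% settling time ≈ 4τ = 0.106 s.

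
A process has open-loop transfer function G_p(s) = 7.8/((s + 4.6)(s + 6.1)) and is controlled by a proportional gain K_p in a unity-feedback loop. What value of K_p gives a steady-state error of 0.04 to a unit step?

K_p = 86.3

For a type-0 loop with proportional control, e_ss = 1/(1 + K_p·G_p(0)).
G_p(0) = 0.278. Require 1/(1 + K_p·0.278) = 0.04, so 1 + 0.278·K_p = 25.
K_p = (25 − 1)/0.278 = 86.3.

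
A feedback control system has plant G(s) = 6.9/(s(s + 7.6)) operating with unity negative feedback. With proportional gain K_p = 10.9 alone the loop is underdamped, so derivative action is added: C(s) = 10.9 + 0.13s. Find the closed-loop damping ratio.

ζ = 0.49

Forward path: (10.9 + 0.13s)·6.9/(s(s+7.6)). The closed-loop characteristic equation is s² + (7.6 + 6.9·0.13)s + 6.9·10.9 = 0.
That is s² + 8.497s + 75.21 = 0, so ω_n = 8.672 rad/s and ζ = 8.497/(2·8.672) = 0.4899.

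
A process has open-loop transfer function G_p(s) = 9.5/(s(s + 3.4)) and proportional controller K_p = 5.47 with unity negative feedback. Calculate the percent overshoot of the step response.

The closed-loop denominator s² + 3.4s + 51.96 gives ω_n = √51.96 = 7.209 and ζ = 3.4/(2ω_n) = 0.2358.
%OS = 100·exp(−πζ/√(1−ζ²)) = 100·exp(−π·0.2358/√0.9444) = 46.7%.

46.7%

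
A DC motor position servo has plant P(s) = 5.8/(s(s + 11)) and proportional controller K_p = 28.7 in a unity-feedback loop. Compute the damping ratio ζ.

ζ = 0.426

The closed-loop denominator is s(s+11) + 28.7·5.8 = s² + 11s + 166.5.
Matching s² + 2ζω_n s + ω_n²: ω_n = √166.5 = 12.9 rad/s and 2ζω_n = 11, so ζ = 11/(2·12.9) = 0.426.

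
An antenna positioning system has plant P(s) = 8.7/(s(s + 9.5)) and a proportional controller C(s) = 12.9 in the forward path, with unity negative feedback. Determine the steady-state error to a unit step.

0

The open loop C(s)P(s) has a pole at the origin (type 1), so the static position error constant is infinite and e_ss = 1/(1+∞) = 0.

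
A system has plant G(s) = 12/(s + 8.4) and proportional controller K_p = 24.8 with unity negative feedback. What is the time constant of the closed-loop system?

Closed-loop transfer function: T(s) = K_p·G(s)/(1 + K_p·G(s)) = 297.6/(s + 8.4 + 297.6) = 297.6/(s + 306).
Time constant τ = 1/306 = 0.00327 s.

τ = 0.00327 s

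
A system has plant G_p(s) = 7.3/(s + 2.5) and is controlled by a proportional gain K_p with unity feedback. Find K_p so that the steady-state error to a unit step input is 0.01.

K_p = 33.9

The loop is type 0, so e_ss(step) = 1/(1 + K_pos) with K_pos = K_p·G_p(0).
G_p(0) = 2.92. Require 1/(1 + K_p·2.92) = 0.01, so 1 + 2.92·K_p = 100.
K_p = (100 − 1)/2.92 = 33.9.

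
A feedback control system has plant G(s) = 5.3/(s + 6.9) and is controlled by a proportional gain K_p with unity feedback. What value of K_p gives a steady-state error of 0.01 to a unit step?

Steady-state error for a unit step on this type-0 loop is 1/(1 + K_p·G(0)).
G(0) = 0.7681. Require 1/(1 + K_p·0.7681) = 0.01, so 1 + 0.7681·K_p = 100.
K_p = (100 − 1)/0.7681 = 129.

K_p = 129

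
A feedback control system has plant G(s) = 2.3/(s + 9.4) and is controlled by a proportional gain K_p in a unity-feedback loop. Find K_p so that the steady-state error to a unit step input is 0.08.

The loop is type 0, so e_ss(step) = 1/(1 + K_pos) with K_pos = K_p·G(0).
G(0) = 0.2447. Require 1/(1 + K_p·0.2447) = 0.08, so 1 + 0.2447·K_p = 12.5.
K_p = (12.5 − 1)/0.2447 = 47.

K_p = 47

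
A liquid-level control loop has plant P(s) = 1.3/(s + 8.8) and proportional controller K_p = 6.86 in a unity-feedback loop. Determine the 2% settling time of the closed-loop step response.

Closed-loop transfer function: T(s) = K_p·P(s)/(1 + K_p·P(s)) = 8.918/(s + 8.8 + 8.918) = 8.918/(s + 17.72).
Time constant τ = 1/17.72 = 0.05644 s, so the 2% settling time is about 4τ = 0.226 s.

T_s ≈ 0.226 s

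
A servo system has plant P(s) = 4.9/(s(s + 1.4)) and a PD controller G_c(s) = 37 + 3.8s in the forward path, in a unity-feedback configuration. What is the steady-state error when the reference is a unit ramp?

The loop has one pole at the origin (type 1). Velocity error constant K_v = lim_{s→0} s·G_c(s)P(s) = 37·4.9/1.4 = 129.5.
Steady-state error to a unit ramp: e_ss = 1/K_v = 0.00772.

0.00772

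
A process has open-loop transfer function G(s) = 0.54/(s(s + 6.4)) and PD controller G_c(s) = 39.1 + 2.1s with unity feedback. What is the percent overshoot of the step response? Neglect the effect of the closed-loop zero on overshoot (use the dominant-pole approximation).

1.11%

Forward path: (39.1 + 2.1s)·0.54/(s(s+6.4)). The closed-loop characteristic equation is s² + (6.4 + 0.54·2.1)s + 0.54·39.1 = 0.
That is s² + 7.534s + 21.11 = 0, so ω_n = 4.595 rad/s and ζ = 7.534/(2·4.595) = 0.8198.
%OS = 100·exp(−πζ/√(1−ζ²)) = 1.11%.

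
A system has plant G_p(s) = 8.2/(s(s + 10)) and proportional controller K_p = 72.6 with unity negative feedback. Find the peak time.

From 1 + K_pG_p(s) = 0: s² + 10s + 595.3 = 0 ⇒ ω_n = 24.4, ζ = 0.2049.
Damped frequency ω_d = ω_n√(1−ζ²) = 23.88 rad/s, so peak time T_p = π/ω_d = 0.132 s.

T_p = 0.132 s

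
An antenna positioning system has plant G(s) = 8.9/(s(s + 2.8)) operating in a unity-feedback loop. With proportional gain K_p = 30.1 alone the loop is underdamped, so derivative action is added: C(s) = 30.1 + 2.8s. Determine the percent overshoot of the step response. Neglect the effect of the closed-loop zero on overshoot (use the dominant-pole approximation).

0.673%

Forward path: (30.1 + 2.8s)·8.9/(s(s+2.8)). The closed-loop characteristic equation is s² + (2.8 + 8.9·2.8)s + 8.9·30.1 = 0.
That is s² + 27.72s + 267.9 = 0, so ω_n = 16.37 rad/s and ζ = 27.72/(2·16.37) = 0.8468.
%OS = 100·exp(−πζ/√(1−ζ²)) = 0.673%.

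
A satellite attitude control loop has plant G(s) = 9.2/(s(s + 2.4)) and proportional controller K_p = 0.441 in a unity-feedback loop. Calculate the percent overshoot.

9.73%

The closed-loop denominator s² + 2.4s + 4.057 gives ω_n = √4.057 = 2.014 and ζ = 2.4/(2ω_n) = 0.5958.
%OS = 100·exp(−πζ/√(1−ζ²)) = 100·exp(−π·0.5958/√0.6451) = 9.73%.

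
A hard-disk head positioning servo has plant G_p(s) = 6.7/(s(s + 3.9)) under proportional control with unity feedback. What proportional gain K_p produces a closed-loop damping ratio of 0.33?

K_p = 5.21

Closed-loop characteristic equation: s² + 3.9s + K_p·6.7 = 0.
So ω_n = √(6.7K_p) and 2ζω_n = 3.9, giving ζ = 3.9/(2√(6.7K_p)).
Setting ζ = 0.33: √(6.7K_p) = 3.9/(2·0.33) = 5.909, so K_p = 34.92/6.7 = 5.21.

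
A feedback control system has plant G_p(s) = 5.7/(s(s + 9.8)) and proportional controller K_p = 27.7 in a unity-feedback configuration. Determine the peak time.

Closed-loop characteristic equation: s² + 9.8s + 157.9 = 0, so ω_n = 12.57 rad/s and ζ = 9.8/(2·12.57) = 0.39.
Damped frequency ω_d = ω_n√(1−ζ²) = 11.57 rad/s, so peak time T_p = π/ω_d = 0.272 s.

T_p = 0.272 s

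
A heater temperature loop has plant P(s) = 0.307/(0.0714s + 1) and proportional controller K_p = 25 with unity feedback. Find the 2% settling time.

T_s ≈ 0.0329 s

Closed loop: T(s) = K_p·P/(1+K_p·P) = 7.675/(0.0714s + 1 + 7.675), with pole at s = −(1 + 7.675)/0.0714 = −121.5.
τ = 1/121.5 = 0.008231 s, so 2% settling time ≈ 4τ = 0.0329 s.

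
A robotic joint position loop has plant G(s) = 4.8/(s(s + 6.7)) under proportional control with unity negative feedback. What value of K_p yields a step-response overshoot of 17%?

K_p = 9.69

From %OS = 100·exp(−πζ/√(1−ζ²)) = 17%, ζ = −ln(0.17)/√(π²+ln²(0.17)) = 0.4913.
Characteristic equation s² + 6.7s + 4.8K_p = 0 gives ζ = 6.7/(2√(4.8K_p)).
Setting ζ = 0.4913: √(4.8K_p) = 6.7/(2·0.4913) = 6.819, so K_p = 46.5/4.8 = 9.69.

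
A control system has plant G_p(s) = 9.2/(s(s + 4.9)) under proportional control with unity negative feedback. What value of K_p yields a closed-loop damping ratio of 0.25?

K_p = 10.4

Closed-loop characteristic equation: s² + 4.9s + K_p·9.2 = 0.
So ω_n = √(9.2K_p) and 2ζω_n = 4.9, giving ζ = 4.9/(2√(9.2K_p)).
Setting ζ = 0.25: √(9.2K_p) = 4.9/(2·0.25) = 9.8, so K_p = 96.04/9.2 = 10.4.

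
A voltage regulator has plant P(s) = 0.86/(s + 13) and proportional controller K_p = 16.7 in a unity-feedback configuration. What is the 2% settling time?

Closed-loop transfer function: T(s) = K_p·P(s)/(1 + K_p·P(s)) = 14.36/(s + 13 + 14.36) = 14.36/(s + 27.36).
Time constant τ = 1/27.36 = 0.03655 s, so the 2% settling time is about 4τ = 0.146 s.

T_s ≈ 0.146 s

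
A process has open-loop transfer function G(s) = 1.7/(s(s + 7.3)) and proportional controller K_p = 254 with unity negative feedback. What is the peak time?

Closed-loop characteristic equation: s² + 7.3s + 431.8 = 0, so ω_n = 20.78 rad/s and ζ = 7.3/(2·20.78) = 0.1757.
Damped frequency ω_d = ω_n√(1−ζ²) = 20.46 rad/s, so peak time T_p = π/ω_d = 0.154 s.

T_p = 0.154 s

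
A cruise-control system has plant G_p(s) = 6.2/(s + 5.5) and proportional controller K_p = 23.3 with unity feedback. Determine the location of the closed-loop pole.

s = -150

Closed-loop transfer function: T(s) = K_p·G_p(s)/(1 + K_p·G_p(s)) = 144.5/(s + 5.5 + 144.5) = 144.5/(s + 150).
The closed-loop pole is at s = −150.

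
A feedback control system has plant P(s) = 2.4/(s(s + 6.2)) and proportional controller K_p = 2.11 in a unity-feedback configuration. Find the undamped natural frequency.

ω_n = 2.25 rad/s

The closed-loop denominator is s(s+6.2) + 2.11·2.4 = s² + 6.2s + 5.064.
So ω_n² = 5.064 ⇒ ω_n = 2.25 rad/s, and ζ = 6.2/(2ω_n) = 1.38.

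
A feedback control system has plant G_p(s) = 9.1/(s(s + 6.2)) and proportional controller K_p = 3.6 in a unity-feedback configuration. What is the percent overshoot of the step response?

13.2%

The closed-loop denominator s² + 6.2s + 32.76 gives ω_n = √32.76 = 5.724 and ζ = 6.2/(2ω_n) = 0.5416.
%OS = 100·exp(−πζ/√(1−ζ²)) = 100·exp(−π·0.5416/√0.7067) = 13.2%.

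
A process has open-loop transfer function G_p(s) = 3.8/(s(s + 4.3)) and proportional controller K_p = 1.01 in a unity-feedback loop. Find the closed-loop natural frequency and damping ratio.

The closed-loop denominator is s(s+4.3) + 1.01·3.8 = s² + 4.3s + 3.838.
So ω_n² = 3.838 ⇒ ω_n = 1.959 rad/s, and ζ = 4.3/(2ω_n) = 1.1.

ω_n = 1.96 rad/s, ζ = 1.1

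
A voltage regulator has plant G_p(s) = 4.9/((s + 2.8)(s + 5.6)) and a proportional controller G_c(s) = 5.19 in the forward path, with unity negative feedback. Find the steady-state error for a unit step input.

The loop is type 0. Static position error constant K_pos = G_c(0)·G_p(0) = 5.19·0.3125 = 1.622.
Steady-state error to a unit step: e_ss = 1/(1+K_pos) = 1/2.622 = 0.381.

0.381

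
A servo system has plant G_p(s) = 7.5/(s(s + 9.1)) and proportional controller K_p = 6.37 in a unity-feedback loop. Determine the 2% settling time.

T_s ≈ 0.879 s

From 1 + K_pG_p(s) = 0: s² + 9.1s + 47.77 = 0 ⇒ ω_n = 6.912, ζ = 0.6583.
2% settling time T_s ≈ 4/(ζω_n) = 4/4.55 = 0.879 s.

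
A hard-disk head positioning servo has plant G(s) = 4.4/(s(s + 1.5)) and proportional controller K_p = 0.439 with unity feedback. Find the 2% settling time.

T_s ≈ 5.33 s

Closed-loop characteristic equation: s² + 1.5s + 1.932 = 0, so ω_n = 1.39 rad/s and ζ = 1.5/(2·1.39) = 0.5396.
2% settling time T_s ≈ 4/(ζω_n) = 4/0.75 = 5.33 s.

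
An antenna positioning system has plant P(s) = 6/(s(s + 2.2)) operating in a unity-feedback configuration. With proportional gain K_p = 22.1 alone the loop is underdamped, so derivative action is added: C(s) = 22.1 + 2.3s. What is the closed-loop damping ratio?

ζ = 0.695

Forward path: (22.1 + 2.3s)·6/(s(s+2.2)). The closed-loop characteristic equation is s² + (2.2 + 6·2.3)s + 6·22.1 = 0.
That is s² + 16s + 132.6 = 0, so ω_n = 11.52 rad/s and ζ = 16/(2·11.52) = 0.6947.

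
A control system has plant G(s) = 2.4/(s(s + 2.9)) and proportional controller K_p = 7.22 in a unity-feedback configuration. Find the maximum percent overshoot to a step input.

Closed-loop characteristic equation: s² + 2.9s + 17.33 = 0, so ω_n = 4.163 rad/s and ζ = 2.9/(2·4.163) = 0.3483.
%OS = 100·exp(−πζ/√(1−ζ²)) = 100·exp(−π·0.3483/√0.8787) = 31.1%.

31.1%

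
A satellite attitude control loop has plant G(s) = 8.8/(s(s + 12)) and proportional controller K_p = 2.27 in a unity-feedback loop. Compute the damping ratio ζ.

ζ = 1.34

1 + K_p·G(s) = 0 gives s² + 12s + 19.98 = 0.
Matching s² + 2ζω_n s + ω_n²: ω_n = √19.98 = 4.469 rad/s and 2ζω_n = 12, so ζ = 12/(2·4.469) = 1.34.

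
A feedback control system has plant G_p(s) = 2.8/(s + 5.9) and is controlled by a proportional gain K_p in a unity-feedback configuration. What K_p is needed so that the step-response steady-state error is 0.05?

K_p = 40

For a type-0 loop with proportional control, e_ss = 1/(1 + K_p·G_p(0)).
G_p(0) = 0.4746. Require 1/(1 + K_p·0.4746) = 0.05, so 1 + 0.4746·K_p = 20.
K_p = (20 − 1)/0.4746 = 40.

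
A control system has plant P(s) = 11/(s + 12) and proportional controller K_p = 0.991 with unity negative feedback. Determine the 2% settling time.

T_s ≈ 0.175 s

Closed-loop transfer function: T(s) = K_p·P(s)/(1 + K_p·P(s)) = 10.9/(s + 12 + 10.9) = 10.9/(s + 22.9).
Time constant τ = 1/22.9 = 0.04367 s, so the 2% settling time is about 4τ = 0.175 s.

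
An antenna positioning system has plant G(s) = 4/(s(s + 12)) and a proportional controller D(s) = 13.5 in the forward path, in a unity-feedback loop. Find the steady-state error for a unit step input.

The open loop D(s)G(s) has a pole at the origin (type 1), so the static position error constant is infinite and e_ss = 1/(1+∞) = 0.

0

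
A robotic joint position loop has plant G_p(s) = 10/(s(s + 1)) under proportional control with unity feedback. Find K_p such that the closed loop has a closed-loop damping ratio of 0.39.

Closed-loop characteristic equation: s² + 1s + K_p·10 = 0.
So ω_n = √(10K_p) and 2ζω_n = 1, giving ζ = 1/(2√(10K_p)).
Setting ζ = 0.39: √(10K_p) = 1/(2·0.39) = 1.282, so K_p = 1.644/10 = 0.164.

K_p = 0.164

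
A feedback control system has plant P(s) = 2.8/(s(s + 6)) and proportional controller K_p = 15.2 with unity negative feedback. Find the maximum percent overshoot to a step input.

19.7%

Closed-loop characteristic equation: s² + 6s + 42.56 = 0, so ω_n = 6.524 rad/s and ζ = 6/(2·6.524) = 0.4599.
%OS = 100·exp(−πζ/√(1−ζ²)) = 100·exp(−π·0.4599/√0.7885) = 19.7%.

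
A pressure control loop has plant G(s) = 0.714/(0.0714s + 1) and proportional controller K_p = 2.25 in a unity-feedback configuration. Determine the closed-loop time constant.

τ = 0.0274 s

Closed loop: T(s) = K_p·G/(1+K_p·G) = 1.607/(0.0714s + 1 + 1.607), with pole at s = −(1 + 1.607)/0.0714 = −36.51.
Closed-loop time constant τ = 1/36.51 = 0.0274 s.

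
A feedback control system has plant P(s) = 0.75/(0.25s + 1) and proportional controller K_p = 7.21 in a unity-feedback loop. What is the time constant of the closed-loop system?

τ = 0.039 s

Closed loop: T(s) = K_p·P/(1+K_p·P) = 5.407/(0.25s + 1 + 5.407), with pole at s = −(1 + 5.407)/0.25 = −25.63.
Closed-loop time constant τ = 1/25.63 = 0.039 s.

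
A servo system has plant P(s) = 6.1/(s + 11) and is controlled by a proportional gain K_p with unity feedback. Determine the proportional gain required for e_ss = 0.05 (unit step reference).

The loop is type 0, so e_ss(step) = 1/(1 + K_pos) with K_pos = K_p·P(0).
P(0) = 0.5545. Require 1/(1 + K_p·0.5545) = 0.05, so 1 + 0.5545·K_p = 20.
K_p = (20 − 1)/0.5545 = 34.3.

K_p = 34.3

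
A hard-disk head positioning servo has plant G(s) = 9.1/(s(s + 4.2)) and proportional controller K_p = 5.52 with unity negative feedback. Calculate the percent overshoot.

37.7%

From 1 + K_pG(s) = 0: s² + 4.2s + 50.23 = 0 ⇒ ω_n = 7.087, ζ = 0.2963.
%OS = 100·exp(−πζ/√(1−ζ²)) = 100·exp(−π·0.2963/√0.9122) = 37.7%.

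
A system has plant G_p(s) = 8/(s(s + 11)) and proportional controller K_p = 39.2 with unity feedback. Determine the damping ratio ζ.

With unity feedback the closed-loop characteristic equation is s² + 11s + 39.2·8 = s² + 11s + 313.6 = 0.
So ω_n² = 313.6 ⇒ ω_n = 17.71 rad/s, and ζ = 11/(2ω_n) = 0.311.

ζ = 0.311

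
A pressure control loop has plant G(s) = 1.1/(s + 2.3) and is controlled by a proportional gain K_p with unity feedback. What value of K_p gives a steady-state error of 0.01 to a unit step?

Steady-state error for a unit step on this type-0 loop is 1/(1 + K_p·G(0)).
G(0) = 0.4783. Require 1/(1 + K_p·0.4783) = 0.01, so 1 + 0.4783·K_p = 100.
K_p = (100 − 1)/0.4783 = 207.

K_p = 207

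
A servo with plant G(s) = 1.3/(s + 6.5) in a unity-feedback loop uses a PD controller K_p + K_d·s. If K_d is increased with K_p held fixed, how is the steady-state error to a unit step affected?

unchanged

K_d affects only the transient (the s-coefficient); the DC loop gain, and hence e_ss, depends only on K_p.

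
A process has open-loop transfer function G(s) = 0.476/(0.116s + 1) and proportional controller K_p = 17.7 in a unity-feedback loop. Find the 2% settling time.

T_s ≈ 0.0492 s

Closed loop: T(s) = K_p·G/(1+K_p·G) = 8.425/(0.116s + 1 + 8.425), with pole at s = −(1 + 8.425)/0.116 = −81.25.
τ = 1/81.25 = 0.01231 s, so 2% settling time ≈ 4τ = 0.0492 s.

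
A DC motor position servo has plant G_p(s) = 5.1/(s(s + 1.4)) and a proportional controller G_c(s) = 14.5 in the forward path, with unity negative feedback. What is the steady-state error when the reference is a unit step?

The open loop G_c(s)G_p(s) has a pole at the origin (type 1), so the static position error constant is infinite and e_ss = 1/(1+∞) = 0.

0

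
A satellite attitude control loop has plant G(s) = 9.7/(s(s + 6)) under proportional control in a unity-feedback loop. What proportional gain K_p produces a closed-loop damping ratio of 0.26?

K_p = 13.7

Closed-loop characteristic equation: s² + 6s + K_p·9.7 = 0.
So ω_n = √(9.7K_p) and 2ζω_n = 6, giving ζ = 6/(2√(9.7K_p)).
Setting ζ = 0.26: √(9.7K_p) = 6/(2·0.26) = 11.54, so K_p = 133.1/9.7 = 13.7.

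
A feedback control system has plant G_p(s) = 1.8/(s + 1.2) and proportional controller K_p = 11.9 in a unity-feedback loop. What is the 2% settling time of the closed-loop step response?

Closed-loop transfer function: T(s) = K_p·G_p(s)/(1 + K_p·G_p(s)) = 21.42/(s + 1.2 + 21.42) = 21.42/(s + 22.62).
Time constant τ = 1/22.62 = 0.04421 s, so the 2% settling time is about 4τ = 0.177 s.

T_s ≈ 0.177 s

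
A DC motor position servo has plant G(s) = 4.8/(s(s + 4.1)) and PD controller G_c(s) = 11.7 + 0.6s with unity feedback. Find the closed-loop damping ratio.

ζ = 0.466

Forward path: (11.7 + 0.6s)·4.8/(s(s+4.1)). The closed-loop characteristic equation is s² + (4.1 + 4.8·0.6)s + 4.8·11.7 = 0.
That is s² + 6.98s + 56.16 = 0, so ω_n = 7.494 rad/s and ζ = 6.98/(2·7.494) = 0.4657.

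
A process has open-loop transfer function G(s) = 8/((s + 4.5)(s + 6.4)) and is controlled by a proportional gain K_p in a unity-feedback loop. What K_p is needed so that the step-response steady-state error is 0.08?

Steady-state error for a unit step on this type-0 loop is 1/(1 + K_p·G(0)).
G(0) = 0.2778. Require 1/(1 + K_p·0.2778) = 0.08, so 1 + 0.2778·K_p = 12.5.
K_p = (12.5 − 1)/0.2778 = 41.4.

K_p = 41.4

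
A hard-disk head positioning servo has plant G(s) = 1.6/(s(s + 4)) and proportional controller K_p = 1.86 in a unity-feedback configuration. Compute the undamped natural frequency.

The closed-loop denominator is s(s+4) + 1.86·1.6 = s² + 4s + 2.976.
So ω_n² = 2.976 ⇒ ω_n = 1.725 rad/s, and ζ = 4/(2ω_n) = 1.16.

ω_n = 1.73 rad/s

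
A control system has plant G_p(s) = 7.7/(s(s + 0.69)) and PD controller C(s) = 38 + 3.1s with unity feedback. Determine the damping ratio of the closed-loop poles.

Forward path: (38 + 3.1s)·7.7/(s(s+0.69)). The closed-loop characteristic equation is s² + (0.69 + 7.7·3.1)s + 7.7·38 = 0.
That is s² + 24.56s + 292.6 = 0, so ω_n = 17.11 rad/s and ζ = 24.56/(2·17.11) = 0.7179.

ζ = 0.718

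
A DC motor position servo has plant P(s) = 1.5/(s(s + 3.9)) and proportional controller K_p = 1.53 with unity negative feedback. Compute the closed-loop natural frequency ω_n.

ω_n = 1.51 rad/s

1 + K_p·P(s) = 0 gives s² + 3.9s + 2.295 = 0.
So ω_n² = 2.295 ⇒ ω_n = 1.515 rad/s, and ζ = 3.9/(2ω_n) = 1.29.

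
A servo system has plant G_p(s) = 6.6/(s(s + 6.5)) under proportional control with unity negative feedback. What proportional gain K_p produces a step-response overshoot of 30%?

From %OS = 100·exp(−πζ/√(1−ζ²)) = 30%, ζ = −ln(0.3)/√(π²+ln²(0.3)) = 0.3579.
Characteristic equation s² + 6.5s + 6.6K_p = 0 gives ζ = 6.5/(2√(6.6K_p)).
Setting ζ = 0.3579: √(6.6K_p) = 6.5/(2·0.3579) = 9.082, so K_p = 82.48/6.6 = 12.5.

K_p = 12.5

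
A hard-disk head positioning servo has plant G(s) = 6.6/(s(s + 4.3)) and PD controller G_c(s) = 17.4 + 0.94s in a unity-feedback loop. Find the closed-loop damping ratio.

Forward path: (17.4 + 0.94s)·6.6/(s(s+4.3)). The closed-loop characteristic equation is s² + (4.3 + 6.6·0.94)s + 6.6·17.4 = 0.
That is s² + 10.5s + 114.8 = 0, so ω_n = 10.72 rad/s and ζ = 10.5/(2·10.72) = 0.4901.

ζ = 0.49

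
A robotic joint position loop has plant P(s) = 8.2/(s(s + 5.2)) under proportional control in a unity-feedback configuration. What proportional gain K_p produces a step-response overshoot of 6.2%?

K_p = 1.88

From %OS = 100·exp(−πζ/√(1−ζ²)) = 6.2%, ζ = −ln(0.062)/√(π²+ln²(0.062)) = 0.6628.
Characteristic equation s² + 5.2s + 8.2K_p = 0 gives ζ = 5.2/(2√(8.2K_p)).
Setting ζ = 0.6628: √(8.2K_p) = 5.2/(2·0.6628) = 3.923, so K_p = 15.39/8.2 = 1.88.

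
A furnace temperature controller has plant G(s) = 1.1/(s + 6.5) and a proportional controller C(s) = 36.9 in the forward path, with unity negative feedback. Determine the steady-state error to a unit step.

The loop is type 0. Static position error constant K_pos = C(0)·G(0) = 36.9·0.1692 = 6.245.
Steady-state error to a unit step: e_ss = 1/(1+K_pos) = 1/7.245 = 0.138.

0.138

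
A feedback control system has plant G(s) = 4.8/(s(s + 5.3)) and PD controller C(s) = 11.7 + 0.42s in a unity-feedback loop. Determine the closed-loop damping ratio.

Forward path: (11.7 + 0.42s)·4.8/(s(s+5.3)). The closed-loop characteristic equation is s² + (5.3 + 4.8·0.42)s + 4.8·11.7 = 0.
That is s² + 7.316s + 56.16 = 0, so ω_n = 7.494 rad/s and ζ = 7.316/(2·7.494) = 0.4881.

ζ = 0.488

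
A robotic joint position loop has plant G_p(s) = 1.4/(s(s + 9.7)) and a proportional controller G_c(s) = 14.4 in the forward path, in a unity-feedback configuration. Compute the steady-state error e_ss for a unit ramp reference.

0.481

The loop has one pole at the origin (type 1). Velocity error constant K_v = lim_{s→0} s·G_c(s)G_p(s) = 14.4·1.4/9.7 = 2.078.
Steady-state error to a unit ramp: e_ss = 1/K_v = 0.481.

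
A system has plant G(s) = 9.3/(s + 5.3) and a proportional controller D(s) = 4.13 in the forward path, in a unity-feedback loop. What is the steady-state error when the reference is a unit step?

The loop is type 0. Static position error constant K_pos = D(0)·G(0) = 4.13·1.755 = 7.247.
Steady-state error to a unit step: e_ss = 1/(1+K_pos) = 1/8.247 = 0.121.

0.121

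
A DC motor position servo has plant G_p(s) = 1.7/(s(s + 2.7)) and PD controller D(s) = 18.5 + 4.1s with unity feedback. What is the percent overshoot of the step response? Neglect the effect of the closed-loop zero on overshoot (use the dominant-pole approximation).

Forward path: (18.5 + 4.1s)·1.7/(s(s+2.7)). The closed-loop characteristic equation is s² + (2.7 + 1.7·4.1)s + 1.7·18.5 = 0.
That is s² + 9.67s + 31.45 = 0, so ω_n = 5.608 rad/s and ζ = 9.67/(2·5.608) = 0.8622.
%OS = 100·exp(−πζ/√(1−ζ²)) = 0.477%.

0.477%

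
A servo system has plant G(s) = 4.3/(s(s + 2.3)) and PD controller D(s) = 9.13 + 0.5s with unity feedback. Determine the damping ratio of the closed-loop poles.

Forward path: (9.13 + 0.5s)·4.3/(s(s+2.3)). The closed-loop characteristic equation is s² + (2.3 + 4.3·0.5)s + 4.3·9.13 = 0.
That is s² + 4.45s + 39.26 = 0, so ω_n = 6.266 rad/s and ζ = 4.45/(2·6.266) = 0.3551.

ζ = 0.355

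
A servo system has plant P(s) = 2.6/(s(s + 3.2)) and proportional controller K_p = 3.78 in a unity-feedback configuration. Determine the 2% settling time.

T_s ≈ 2.5 s

Closed-loop characteristic equation: s² + 3.2s + 9.828 = 0, so ω_n = 3.135 rad/s and ζ = 3.2/(2·3.135) = 0.5104.
2% settling time T_s ≈ 4/(ζω_n) = 4/1.6 = 2.5 s.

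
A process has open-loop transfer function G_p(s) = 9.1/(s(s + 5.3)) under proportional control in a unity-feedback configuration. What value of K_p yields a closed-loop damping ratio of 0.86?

Closed-loop characteristic equation: s² + 5.3s + K_p·9.1 = 0.
So ω_n = √(9.1K_p) and 2ζω_n = 5.3, giving ζ = 5.3/(2√(9.1K_p)).
Setting ζ = 0.86: √(9.1K_p) = 5.3/(2·0.86) = 3.081, so K_p = 9.495/9.1 = 1.04.

K_p = 1.04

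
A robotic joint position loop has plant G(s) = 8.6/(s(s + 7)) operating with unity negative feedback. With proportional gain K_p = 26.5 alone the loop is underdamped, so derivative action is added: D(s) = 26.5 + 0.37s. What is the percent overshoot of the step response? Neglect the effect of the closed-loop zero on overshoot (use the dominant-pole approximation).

32.5%

Forward path: (26.5 + 0.37s)·8.6/(s(s+7)). The closed-loop characteristic equation is s² + (7 + 8.6·0.37)s + 8.6·26.5 = 0.
That is s² + 10.18s + 227.9 = 0, so ω_n = 15.1 rad/s and ζ = 10.18/(2·15.1) = 0.3372.
%OS = 100·exp(−πζ/√(1−ζ²)) = 32.5%.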